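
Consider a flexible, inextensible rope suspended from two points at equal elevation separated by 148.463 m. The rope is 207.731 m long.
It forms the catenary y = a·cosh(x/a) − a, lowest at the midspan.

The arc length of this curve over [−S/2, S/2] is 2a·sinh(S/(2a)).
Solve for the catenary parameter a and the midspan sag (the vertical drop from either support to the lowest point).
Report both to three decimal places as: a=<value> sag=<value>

a=50.607 sag=64.931

seed: a₀ = √(S³/(24(L−S))) = √(148.463³/(24·59.268)) = 47.963580
iter 1: u=1.547664  f(a)=+7.517e+00  f'(a)=-3.116e+00  a ← 47.963580 − (+7.517e+00/-3.116e+00) = 50.375651
iter 2: u=1.473559  f(a)=+6.042e-01  f'(a)=-2.634e+00  a ← 50.375651 − (+6.042e-01/-2.634e+00) = 50.605077
iter 3: u=1.466879  f(a)=+4.659e-03  f'(a)=-2.593e+00  a ← 50.605077 − (+4.659e-03/-2.593e+00) = 50.606873
iter 4: u=1.466826  f(a)=+2.816e-07  f'(a)=-2.593e+00  a ← 50.606873 − (+2.816e-07/-2.593e+00) = 50.606873
iter 5: u=1.466826  f(a)=-2.842e-14  f'(a)=-2.593e+00  a ← 50.606873 − (-2.842e-14/-2.593e+00) = 50.606873
converged: |Δa| < 1e-12 after 5 iterations
sag = a·(cosh(S/(2a)) − 1) = 50.606873·(cosh(1.466826) − 1) = 64.931422
T_max/T_min = cosh(S/(2a)) = 2.283055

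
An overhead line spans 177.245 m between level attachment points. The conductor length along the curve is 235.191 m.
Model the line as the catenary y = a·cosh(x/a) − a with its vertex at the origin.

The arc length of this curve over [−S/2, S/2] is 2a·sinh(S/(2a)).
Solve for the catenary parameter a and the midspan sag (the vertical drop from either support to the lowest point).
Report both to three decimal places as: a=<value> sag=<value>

seed: a₀ = √(S³/(24(L−S))) = √(177.245³/(24·57.946)) = 63.276673
iter 1: u=1.400556  f(a)=+5.956e+00  f'(a)=-2.217e+00  a ← 63.276673 − (+5.956e+00/-2.217e+00) = 65.963338
iter 2: u=1.343511  f(a)=+4.003e-01  f'(a)=-1.928e+00  a ← 65.963338 − (+4.003e-01/-1.928e+00) = 66.170983
iter 3: u=1.339296  f(a)=+2.097e-03  f'(a)=-1.908e+00  a ← 66.170983 − (+2.097e-03/-1.908e+00) = 66.172082
iter 4: u=1.339273  f(a)=+5.819e-08  f'(a)=-1.908e+00  a ← 66.172082 − (+5.819e-08/-1.908e+00) = 66.172082
iter 5: u=1.339273  f(a)=+5.684e-14  f'(a)=-1.908e+00  a ← 66.172082 − (+5.684e-14/-1.908e+00) = 66.172082
converged: |Δa| < 1e-12 after 5 iterations
sag = a·(cosh(S/(2a)) − 1) = 66.172082·(cosh(1.339273) − 1) = 68.762888
T_max/T_min = cosh(S/(2a)) = 2.039153

a=66.172 sag=68.763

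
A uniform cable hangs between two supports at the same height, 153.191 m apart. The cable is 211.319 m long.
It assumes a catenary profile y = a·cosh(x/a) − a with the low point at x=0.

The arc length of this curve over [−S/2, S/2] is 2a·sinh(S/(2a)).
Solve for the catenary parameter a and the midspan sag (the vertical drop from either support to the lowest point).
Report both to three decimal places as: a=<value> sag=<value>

a=53.433 sag=64.969

seed: a₀ = √(S³/(24(L−S))) = √(153.191³/(24·58.128)) = 50.763501
iter 1: u=1.508870  f(a)=+6.987e+00  f'(a)=-2.856e+00  a ← 50.763501 − (+6.987e+00/-2.856e+00) = 53.210203
iter 2: u=1.439489  f(a)=+5.369e-01  f'(a)=-2.432e+00  a ← 53.210203 − (+5.369e-01/-2.432e+00) = 53.430951
iter 3: u=1.433542  f(a)=+3.754e-03  f'(a)=-2.398e+00  a ← 53.430951 − (+3.754e-03/-2.398e+00) = 53.432516
iter 4: u=1.433500  f(a)=+1.863e-07  f'(a)=-2.398e+00  a ← 53.432516 − (+1.863e-07/-2.398e+00) = 53.432517
iter 5: u=1.433500  f(a)=+2.842e-14  f'(a)=-2.398e+00  a ← 53.432517 − (+2.842e-14/-2.398e+00) = 53.432517
converged: |Δa| < 1e-12 after 5 iterations
sag = a·(cosh(S/(2a)) − 1) = 53.432517·(cosh(1.433500) − 1) = 64.969189
T_max/T_min = cosh(S/(2a)) = 2.215911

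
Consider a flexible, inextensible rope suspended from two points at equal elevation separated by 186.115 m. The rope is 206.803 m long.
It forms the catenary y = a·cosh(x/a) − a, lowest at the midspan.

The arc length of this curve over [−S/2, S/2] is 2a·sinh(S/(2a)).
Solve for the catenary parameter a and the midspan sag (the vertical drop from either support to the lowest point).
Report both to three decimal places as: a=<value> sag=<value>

a=115.801 sag=39.446

seed: a₀ = √(S³/(24(L−S))) = √(186.115³/(24·20.688)) = 113.948127
iter 1: u=0.816665  f(a)=+7.009e-01  f'(a)=-3.879e-01  a ← 113.948127 − (+7.009e-01/-3.879e-01) = 115.755080
iter 2: u=0.803917  f(a)=+1.702e-02  f'(a)=-3.693e-01  a ← 115.755080 − (+1.702e-02/-3.693e-01) = 115.801172
iter 3: u=0.803597  f(a)=+1.059e-05  f'(a)=-3.688e-01  a ← 115.801172 − (+1.059e-05/-3.688e-01) = 115.801201
iter 4: u=0.803597  f(a)=+4.121e-12  f'(a)=-3.688e-01  a ← 115.801201 − (+4.121e-12/-3.688e-01) = 115.801201
converged: |Δa| < 1e-12 after 4 iterations
sag = a·(cosh(S/(2a)) − 1) = 115.801201·(cosh(0.803597) − 1) = 39.446306
T_max/T_min = cosh(S/(2a)) = 1.340638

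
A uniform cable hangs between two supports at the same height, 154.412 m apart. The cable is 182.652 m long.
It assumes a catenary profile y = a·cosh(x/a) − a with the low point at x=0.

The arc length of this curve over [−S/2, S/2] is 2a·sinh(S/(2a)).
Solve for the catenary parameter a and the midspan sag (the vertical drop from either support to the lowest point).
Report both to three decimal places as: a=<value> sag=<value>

seed: a₀ = √(S³/(24(L−S))) = √(154.412³/(24·28.240)) = 73.702735
iter 1: u=1.047532  f(a)=+1.591e+00  f'(a)=-8.538e-01  a ← 73.702735 − (+1.591e+00/-8.538e-01) = 75.565668
iter 2: u=1.021707  f(a)=+6.230e-02  f'(a)=-7.881e-01  a ← 75.565668 − (+6.230e-02/-7.881e-01) = 75.644722
iter 3: u=1.020640  f(a)=+1.042e-04  f'(a)=-7.854e-01  a ← 75.644722 − (+1.042e-04/-7.854e-01) = 75.644855
iter 4: u=1.020638  f(a)=+2.927e-10  f'(a)=-7.854e-01  a ← 75.644855 − (+2.927e-10/-7.854e-01) = 75.644855
iter 5: u=1.020638  f(a)=+0.000e+00  f'(a)=-7.854e-01  a ← 75.644855 − (+0.000e+00/-7.854e-01) = 75.644855
converged: |Δa| < 1e-12 after 5 iterations
sag = a·(cosh(S/(2a)) − 1) = 75.644855·(cosh(1.020638) − 1) = 42.940905
T_max/T_min = cosh(S/(2a)) = 1.567665

a=75.645 sag=42.941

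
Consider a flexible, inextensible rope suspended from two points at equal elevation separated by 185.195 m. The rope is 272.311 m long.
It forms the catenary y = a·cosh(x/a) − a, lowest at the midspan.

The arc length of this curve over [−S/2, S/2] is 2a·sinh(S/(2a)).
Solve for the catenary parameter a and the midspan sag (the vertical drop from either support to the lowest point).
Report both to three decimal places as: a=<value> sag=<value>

seed: a₀ = √(S³/(24(L−S))) = √(185.195³/(24·87.116)) = 55.117473
iter 1: u=1.680003  f(a)=+1.315e+01  f'(a)=-4.148e+00  a ← 55.117473 − (+1.315e+01/-4.148e+00) = 58.288391
iter 2: u=1.588610  f(a)=+1.220e+00  f'(a)=-3.411e+00  a ← 58.288391 − (+1.220e+00/-3.411e+00) = 58.646195
iter 3: u=1.578917  f(a)=+1.288e-02  f'(a)=-3.339e+00  a ← 58.646195 − (+1.288e-02/-3.339e+00) = 58.650052
iter 4: u=1.578814  f(a)=+1.468e-06  f'(a)=-3.339e+00  a ← 58.650052 − (+1.468e-06/-3.339e+00) = 58.650053
iter 5: u=1.578814  f(a)=+5.684e-14  f'(a)=-3.339e+00  a ← 58.650053 − (+5.684e-14/-3.339e+00) = 58.650053
converged: |Δa| < 1e-12 after 5 iterations
sag = a·(cosh(S/(2a)) − 1) = 58.650053·(cosh(1.578814) − 1) = 89.600239
T_max/T_min = cosh(S/(2a)) = 2.527709

a=58.650 sag=89.600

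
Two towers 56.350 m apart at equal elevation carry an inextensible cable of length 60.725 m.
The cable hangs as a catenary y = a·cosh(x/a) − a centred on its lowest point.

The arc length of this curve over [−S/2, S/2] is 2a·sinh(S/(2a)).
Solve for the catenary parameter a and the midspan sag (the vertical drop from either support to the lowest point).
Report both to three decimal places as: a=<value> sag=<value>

a=41.753 sag=9.873

seed: a₀ = √(S³/(24(L−S))) = √(56.350³/(24·4.375)) = 41.280622
iter 1: u=0.682524  f(a)=+1.030e-01  f'(a)=-2.220e-01  a ← 41.280622 − (+1.030e-01/-2.220e-01) = 41.744757
iter 2: u=0.674935  f(a)=+1.764e-03  f'(a)=-2.145e-01  a ← 41.744757 − (+1.764e-03/-2.145e-01) = 41.752981
iter 3: u=0.674802  f(a)=+5.366e-07  f'(a)=-2.143e-01  a ← 41.752981 − (+5.366e-07/-2.143e-01) = 41.752983
iter 4: u=0.674802  f(a)=+4.974e-14  f'(a)=-2.143e-01  a ← 41.752983 − (+4.974e-14/-2.143e-01) = 41.752983
converged: |Δa| < 1e-12 after 4 iterations
sag = a·(cosh(S/(2a)) − 1) = 41.752983·(cosh(0.674802) − 1) = 9.872524
T_max/T_min = cosh(S/(2a)) = 1.236451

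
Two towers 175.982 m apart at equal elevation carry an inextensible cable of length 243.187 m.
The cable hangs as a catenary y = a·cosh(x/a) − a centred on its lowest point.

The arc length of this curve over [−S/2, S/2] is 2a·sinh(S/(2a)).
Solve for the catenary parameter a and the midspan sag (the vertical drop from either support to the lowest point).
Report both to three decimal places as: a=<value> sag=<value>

a=61.204 sag=74.924

seed: a₀ = √(S³/(24(L−S))) = √(175.982³/(24·67.205)) = 58.129416
iter 1: u=1.513709  f(a)=+8.133e+00  f'(a)=-2.887e+00  a ← 58.129416 − (+8.133e+00/-2.887e+00) = 60.946253
iter 2: u=1.443747  f(a)=+6.285e-01  f'(a)=-2.457e+00  a ← 60.946253 − (+6.285e-01/-2.457e+00) = 61.202094
iter 3: u=1.437712  f(a)=+4.449e-03  f'(a)=-2.422e+00  a ← 61.202094 − (+4.449e-03/-2.422e+00) = 61.203931
iter 4: u=1.437669  f(a)=+2.264e-07  f'(a)=-2.422e+00  a ← 61.203931 − (+2.264e-07/-2.422e+00) = 61.203931
iter 5: u=1.437669  f(a)=-2.842e-14  f'(a)=-2.422e+00  a ← 61.203931 − (-2.842e-14/-2.422e+00) = 61.203931
converged: |Δa| < 1e-12 after 5 iterations
sag = a·(cosh(S/(2a)) − 1) = 61.203931·(cosh(1.437669) − 1) = 74.924319
T_max/T_min = cosh(S/(2a)) = 2.224175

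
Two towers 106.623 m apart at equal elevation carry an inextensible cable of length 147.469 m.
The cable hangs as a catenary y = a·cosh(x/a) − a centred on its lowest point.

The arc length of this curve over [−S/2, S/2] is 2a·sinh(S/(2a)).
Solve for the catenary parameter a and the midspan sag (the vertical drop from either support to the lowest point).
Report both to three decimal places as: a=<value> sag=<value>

seed: a₀ = √(S³/(24(L−S))) = √(106.623³/(24·40.846)) = 35.163813
iter 1: u=1.516090  f(a)=+4.960e+00  f'(a)=-2.903e+00  a ← 35.163813 − (+4.960e+00/-2.903e+00) = 36.872284
iter 2: u=1.445842  f(a)=+3.844e-01  f'(a)=-2.469e+00  a ← 36.872284 − (+3.844e-01/-2.469e+00) = 37.027965
iter 3: u=1.439763  f(a)=+2.737e-03  f'(a)=-2.434e+00  a ← 37.027965 − (+2.737e-03/-2.434e+00) = 37.029089
iter 4: u=1.439719  f(a)=+1.410e-07  f'(a)=-2.434e+00  a ← 37.029089 − (+1.410e-07/-2.434e+00) = 37.029090
iter 5: u=1.439719  f(a)=+0.000e+00  f'(a)=-2.434e+00  a ← 37.029090 − (+0.000e+00/-2.434e+00) = 37.029090
converged: |Δa| < 1e-12 after 5 iterations
sag = a·(cosh(S/(2a)) − 1) = 37.029090·(cosh(1.439719) − 1) = 45.481091
T_max/T_min = cosh(S/(2a)) = 2.228253

a=37.029 sag=45.481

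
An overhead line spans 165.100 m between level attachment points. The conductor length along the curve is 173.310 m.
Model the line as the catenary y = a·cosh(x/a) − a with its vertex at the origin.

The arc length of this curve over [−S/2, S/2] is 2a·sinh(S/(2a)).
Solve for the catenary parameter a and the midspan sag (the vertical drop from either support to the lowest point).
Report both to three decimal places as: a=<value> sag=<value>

a=152.242 sag=22.934

seed: a₀ = √(S³/(24(L−S))) = √(165.100³/(24·8.210)) = 151.127469
iter 1: u=0.546228  f(a)=+1.234e-01  f'(a)=-1.119e-01  a ← 151.127469 − (+1.234e-01/-1.119e-01) = 152.229554
iter 2: u=0.542273  f(a)=+1.362e-03  f'(a)=-1.095e-01  a ← 152.229554 − (+1.362e-03/-1.095e-01) = 152.241999
iter 3: u=0.542229  f(a)=+1.703e-07  f'(a)=-1.094e-01  a ← 152.241999 − (+1.703e-07/-1.094e-01) = 152.242000
iter 4: u=0.542229  f(a)=+2.842e-14  f'(a)=-1.094e-01  a ← 152.242000 − (+2.842e-14/-1.094e-01) = 152.242000
converged: |Δa| < 1e-12 after 4 iterations
sag = a·(cosh(S/(2a)) − 1) = 152.242000·(cosh(0.542229) − 1) = 22.934241
T_max/T_min = cosh(S/(2a)) = 1.150643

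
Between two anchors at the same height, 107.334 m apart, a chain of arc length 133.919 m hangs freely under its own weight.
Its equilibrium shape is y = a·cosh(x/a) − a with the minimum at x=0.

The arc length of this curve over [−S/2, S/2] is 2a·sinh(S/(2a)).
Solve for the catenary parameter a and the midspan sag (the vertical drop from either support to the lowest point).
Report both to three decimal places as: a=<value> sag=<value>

a=45.574 sag=35.424

seed: a₀ = √(S³/(24(L−S))) = √(107.334³/(24·26.585)) = 44.023242
iter 1: u=1.219061  f(a)=+2.047e+00  f'(a)=-1.397e+00  a ← 44.023242 − (+2.047e+00/-1.397e+00) = 45.488305
iter 2: u=1.179798  f(a)=+1.066e-01  f'(a)=-1.255e+00  a ← 45.488305 − (+1.066e-01/-1.255e+00) = 45.573259
iter 3: u=1.177598  f(a)=+3.245e-04  f'(a)=-1.247e+00  a ← 45.573259 − (+3.245e-04/-1.247e+00) = 45.573519
iter 4: u=1.177592  f(a)=+3.025e-09  f'(a)=-1.247e+00  a ← 45.573519 − (+3.025e-09/-1.247e+00) = 45.573519
iter 5: u=1.177592  f(a)=+0.000e+00  f'(a)=-1.247e+00  a ← 45.573519 − (+0.000e+00/-1.247e+00) = 45.573519
converged: |Δa| < 1e-12 after 5 iterations
sag = a·(cosh(S/(2a)) − 1) = 45.573519·(cosh(1.177592) − 1) = 35.423520
T_max/T_min = cosh(S/(2a)) = 1.777283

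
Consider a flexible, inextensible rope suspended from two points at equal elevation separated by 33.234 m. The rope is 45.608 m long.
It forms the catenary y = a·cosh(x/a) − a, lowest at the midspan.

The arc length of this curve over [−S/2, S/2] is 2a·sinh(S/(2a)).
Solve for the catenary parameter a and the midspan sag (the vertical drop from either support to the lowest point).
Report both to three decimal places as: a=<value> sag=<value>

seed: a₀ = √(S³/(24(L−S))) = √(33.234³/(24·12.374)) = 11.117656
iter 1: u=1.494650  f(a)=+1.458e+00  f'(a)=-2.765e+00  a ← 11.117656 − (+1.458e+00/-2.765e+00) = 11.645031
iter 2: u=1.426961  f(a)=+1.102e-01  f'(a)=-2.361e+00  a ← 11.645031 − (+1.102e-01/-2.361e+00) = 11.691684
iter 3: u=1.421267  f(a)=+7.425e-04  f'(a)=-2.330e+00  a ← 11.691684 − (+7.425e-04/-2.330e+00) = 11.692003
iter 4: u=1.421228  f(a)=+3.423e-08  f'(a)=-2.329e+00  a ← 11.692003 − (+3.423e-08/-2.329e+00) = 11.692003
iter 5: u=1.421228  f(a)=+7.105e-15  f'(a)=-2.329e+00  a ← 11.692003 − (+7.105e-15/-2.329e+00) = 11.692003
converged: |Δa| < 1e-12 after 5 iterations
sag = a·(cosh(S/(2a)) − 1) = 11.692003·(cosh(1.421228) − 1) = 13.934650
T_max/T_min = cosh(S/(2a)) = 2.191810

a=11.692 sag=13.935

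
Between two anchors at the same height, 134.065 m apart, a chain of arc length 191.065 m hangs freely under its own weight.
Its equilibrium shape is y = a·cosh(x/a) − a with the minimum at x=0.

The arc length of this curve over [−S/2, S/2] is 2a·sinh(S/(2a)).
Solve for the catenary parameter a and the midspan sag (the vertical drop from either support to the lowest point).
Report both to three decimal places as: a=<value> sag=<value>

seed: a₀ = √(S³/(24(L−S))) = √(134.065³/(24·57.000)) = 41.969140
iter 1: u=1.597185  f(a)=+7.728e+00  f'(a)=-3.475e+00  a ← 41.969140 − (+7.728e+00/-3.475e+00) = 44.192752
iter 2: u=1.516821  f(a)=+6.567e-01  f'(a)=-2.908e+00  a ← 44.192752 − (+6.567e-01/-2.908e+00) = 44.418584
iter 3: u=1.509109  f(a)=+5.714e-03  f'(a)=-2.857e+00  a ← 44.418584 − (+5.714e-03/-2.857e+00) = 44.420584
iter 4: u=1.509041  f(a)=+4.410e-07  f'(a)=-2.857e+00  a ← 44.420584 − (+4.410e-07/-2.857e+00) = 44.420584
iter 5: u=1.509041  f(a)=-5.684e-14  f'(a)=-2.857e+00  a ← 44.420584 − (-5.684e-14/-2.857e+00) = 44.420584
converged: |Δa| < 1e-12 after 5 iterations
sag = a·(cosh(S/(2a)) − 1) = 44.420584·(cosh(1.509041) − 1) = 60.934278
T_max/T_min = cosh(S/(2a)) = 2.371758

a=44.421 sag=60.934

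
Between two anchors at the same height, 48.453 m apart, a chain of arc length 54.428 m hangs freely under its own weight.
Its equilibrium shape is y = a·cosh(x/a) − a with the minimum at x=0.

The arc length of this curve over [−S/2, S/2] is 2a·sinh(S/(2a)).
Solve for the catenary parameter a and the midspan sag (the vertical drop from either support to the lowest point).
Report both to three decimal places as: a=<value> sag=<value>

seed: a₀ = √(S³/(24(L−S))) = √(48.453³/(24·5.975)) = 28.164784
iter 1: u=0.860170  f(a)=+2.250e-01  f'(a)=-4.565e-01  a ← 28.164784 − (+2.250e-01/-4.565e-01) = 28.657591
iter 2: u=0.845378  f(a)=+6.041e-03  f'(a)=-4.323e-01  a ← 28.657591 − (+6.041e-03/-4.323e-01) = 28.671564
iter 3: u=0.844966  f(a)=+4.621e-06  f'(a)=-4.316e-01  a ← 28.671564 − (+4.621e-06/-4.316e-01) = 28.671574
iter 4: u=0.844966  f(a)=+2.707e-12  f'(a)=-4.316e-01  a ← 28.671574 − (+2.707e-12/-4.316e-01) = 28.671574
converged: |Δa| < 1e-12 after 4 iterations
sag = a·(cosh(S/(2a)) − 1) = 28.671574·(cosh(0.844966) − 1) = 10.858932
T_max/T_min = cosh(S/(2a)) = 1.378735

a=28.672 sag=10.859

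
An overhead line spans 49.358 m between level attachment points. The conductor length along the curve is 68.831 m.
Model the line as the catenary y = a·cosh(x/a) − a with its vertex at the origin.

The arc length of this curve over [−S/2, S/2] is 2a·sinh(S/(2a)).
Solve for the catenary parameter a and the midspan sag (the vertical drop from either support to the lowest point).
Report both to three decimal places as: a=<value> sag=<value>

seed: a₀ = √(S³/(24(L−S))) = √(49.358³/(24·19.473)) = 16.040366
iter 1: u=1.538556  f(a)=+2.439e+00  f'(a)=-3.054e+00  a ← 16.040366 − (+2.439e+00/-3.054e+00) = 16.839130
iter 2: u=1.465575  f(a)=+1.940e-01  f'(a)=-2.585e+00  a ← 16.839130 − (+1.940e-01/-2.585e+00) = 16.914177
iter 3: u=1.459072  f(a)=+1.462e-03  f'(a)=-2.547e+00  a ← 16.914177 − (+1.462e-03/-2.547e+00) = 16.914752
iter 4: u=1.459022  f(a)=+8.445e-08  f'(a)=-2.546e+00  a ← 16.914752 − (+8.445e-08/-2.546e+00) = 16.914752
iter 5: u=1.459022  f(a)=+0.000e+00  f'(a)=-2.546e+00  a ← 16.914752 − (+0.000e+00/-2.546e+00) = 16.914752
converged: |Δa| < 1e-12 after 5 iterations
sag = a·(cosh(S/(2a)) − 1) = 16.914752·(cosh(1.459022) − 1) = 21.432810
T_max/T_min = cosh(S/(2a)) = 2.267108

a=16.915 sag=21.433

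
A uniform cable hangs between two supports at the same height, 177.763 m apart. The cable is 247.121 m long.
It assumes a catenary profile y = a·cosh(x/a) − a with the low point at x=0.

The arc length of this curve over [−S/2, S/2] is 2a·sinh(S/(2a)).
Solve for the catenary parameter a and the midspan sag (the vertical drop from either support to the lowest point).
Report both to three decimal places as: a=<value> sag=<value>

seed: a₀ = √(S³/(24(L−S))) = √(177.763³/(24·69.358)) = 58.090907
iter 1: u=1.530042  f(a)=+8.586e+00  f'(a)=-2.996e+00  a ← 58.090907 − (+8.586e+00/-2.996e+00) = 60.956965
iter 2: u=1.458102  f(a)=+6.763e-01  f'(a)=-2.541e+00  a ← 60.956965 − (+6.763e-01/-2.541e+00) = 61.223153
iter 3: u=1.451763  f(a)=+4.990e-03  f'(a)=-2.503e+00  a ← 61.223153 − (+4.990e-03/-2.503e+00) = 61.225146
iter 4: u=1.451716  f(a)=+2.760e-07  f'(a)=-2.503e+00  a ← 61.225146 − (+2.760e-07/-2.503e+00) = 61.225146
iter 5: u=1.451716  f(a)=+0.000e+00  f'(a)=-2.503e+00  a ← 61.225146 − (+0.000e+00/-2.503e+00) = 61.225146
converged: |Δa| < 1e-12 after 5 iterations
sag = a·(cosh(S/(2a)) − 1) = 61.225146·(cosh(1.451716) − 1) = 76.672336
T_max/T_min = cosh(S/(2a)) = 2.252301

a=61.225 sag=76.672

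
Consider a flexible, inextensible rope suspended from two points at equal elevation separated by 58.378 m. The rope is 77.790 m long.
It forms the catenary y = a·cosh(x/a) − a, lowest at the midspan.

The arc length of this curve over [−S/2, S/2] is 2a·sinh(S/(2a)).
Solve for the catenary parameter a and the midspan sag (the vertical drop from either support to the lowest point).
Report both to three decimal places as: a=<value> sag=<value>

a=21.626 sag=22.877

seed: a₀ = √(S³/(24(L−S))) = √(58.378³/(24·19.412)) = 20.664888
iter 1: u=1.412493  f(a)=+2.031e+00  f'(a)=-2.281e+00  a ← 20.664888 − (+2.031e+00/-2.281e+00) = 21.555199
iter 2: u=1.354151  f(a)=+1.386e-01  f'(a)=-1.980e+00  a ← 21.555199 − (+1.386e-01/-1.980e+00) = 21.625232
iter 3: u=1.349766  f(a)=+7.505e-04  f'(a)=-1.958e+00  a ← 21.625232 − (+7.505e-04/-1.958e+00) = 21.625615
iter 4: u=1.349742  f(a)=+2.226e-08  f'(a)=-1.958e+00  a ← 21.625615 − (+2.226e-08/-1.958e+00) = 21.625615
iter 5: u=1.349742  f(a)=+1.421e-14  f'(a)=-1.958e+00  a ← 21.625615 − (+1.421e-14/-1.958e+00) = 21.625615
converged: |Δa| < 1e-12 after 5 iterations
sag = a·(cosh(S/(2a)) − 1) = 21.625615·(cosh(1.349742) − 1) = 22.877062
T_max/T_min = cosh(S/(2a)) = 2.057869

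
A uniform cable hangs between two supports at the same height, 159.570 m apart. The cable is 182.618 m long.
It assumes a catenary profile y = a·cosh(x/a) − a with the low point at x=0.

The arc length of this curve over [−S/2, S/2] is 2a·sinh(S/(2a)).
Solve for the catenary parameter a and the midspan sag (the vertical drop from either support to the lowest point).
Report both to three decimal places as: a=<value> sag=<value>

a=87.503 sag=38.965

seed: a₀ = √(S³/(24(L−S))) = √(159.570³/(24·23.048)) = 85.704697
iter 1: u=0.930929  f(a)=+1.020e+00  f'(a)=-5.859e-01  a ← 85.704697 − (+1.020e+00/-5.859e-01) = 87.444786
iter 2: u=0.912404  f(a)=+3.188e-02  f'(a)=-5.498e-01  a ← 87.444786 − (+3.188e-02/-5.498e-01) = 87.502768
iter 3: u=0.911800  f(a)=+3.339e-05  f'(a)=-5.486e-01  a ← 87.502768 − (+3.339e-05/-5.486e-01) = 87.502829
iter 4: u=0.911799  f(a)=+3.666e-11  f'(a)=-5.486e-01  a ← 87.502829 − (+3.666e-11/-5.486e-01) = 87.502829
converged: |Δa| < 1e-12 after 4 iterations
sag = a·(cosh(S/(2a)) − 1) = 87.502829·(cosh(0.911799) − 1) = 38.964869
T_max/T_min = cosh(S/(2a)) = 1.445298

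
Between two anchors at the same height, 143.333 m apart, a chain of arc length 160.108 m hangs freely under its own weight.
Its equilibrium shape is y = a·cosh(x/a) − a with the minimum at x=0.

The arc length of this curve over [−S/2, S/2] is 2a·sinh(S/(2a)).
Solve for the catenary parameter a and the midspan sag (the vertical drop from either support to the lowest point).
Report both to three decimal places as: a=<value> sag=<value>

a=86.985 sag=31.231

seed: a₀ = √(S³/(24(L−S))) = √(143.333³/(24·16.775)) = 85.522896
iter 1: u=0.837980  f(a)=+5.989e-01  f'(a)=-4.205e-01  a ← 85.522896 − (+5.989e-01/-4.205e-01) = 86.947074
iter 2: u=0.824254  f(a)=+1.529e-02  f'(a)=-3.993e-01  a ← 86.947074 − (+1.529e-02/-3.993e-01) = 86.985360
iter 3: u=0.823892  f(a)=+1.054e-05  f'(a)=-3.988e-01  a ← 86.985360 − (+1.054e-05/-3.988e-01) = 86.985387
iter 4: u=0.823891  f(a)=+5.002e-12  f'(a)=-3.988e-01  a ← 86.985387 − (+5.002e-12/-3.988e-01) = 86.985387
converged: |Δa| < 1e-12 after 4 iterations
sag = a·(cosh(S/(2a)) − 1) = 86.985387·(cosh(0.823891) − 1) = 31.230942
T_max/T_min = cosh(S/(2a)) = 1.359037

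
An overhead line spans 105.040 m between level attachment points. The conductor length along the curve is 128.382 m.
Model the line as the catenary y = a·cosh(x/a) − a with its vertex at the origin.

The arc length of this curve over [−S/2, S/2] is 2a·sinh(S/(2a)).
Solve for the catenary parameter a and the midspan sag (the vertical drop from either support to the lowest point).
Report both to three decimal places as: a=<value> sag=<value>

a=46.928 sag=32.587

seed: a₀ = √(S³/(24(L−S))) = √(105.040³/(24·23.342)) = 45.483871
iter 1: u=1.154695  f(a)=+1.606e+00  f'(a)=-1.170e+00  a ← 45.483871 − (+1.606e+00/-1.170e+00) = 46.856999
iter 2: u=1.120857  f(a)=+7.562e-02  f'(a)=-1.062e+00  a ← 46.856999 − (+7.562e-02/-1.062e+00) = 46.928193
iter 3: u=1.119157  f(a)=+1.859e-04  f'(a)=-1.057e+00  a ← 46.928193 − (+1.859e-04/-1.057e+00) = 46.928369
iter 4: u=1.119152  f(a)=+1.129e-09  f'(a)=-1.057e+00  a ← 46.928369 − (+1.129e-09/-1.057e+00) = 46.928369
iter 5: u=1.119152  f(a)=+0.000e+00  f'(a)=-1.057e+00  a ← 46.928369 − (+0.000e+00/-1.057e+00) = 46.928369
converged: |Δa| < 1e-12 after 5 iterations
sag = a·(cosh(S/(2a)) − 1) = 46.928369·(cosh(1.119152) − 1) = 32.587392
T_max/T_min = cosh(S/(2a)) = 1.694407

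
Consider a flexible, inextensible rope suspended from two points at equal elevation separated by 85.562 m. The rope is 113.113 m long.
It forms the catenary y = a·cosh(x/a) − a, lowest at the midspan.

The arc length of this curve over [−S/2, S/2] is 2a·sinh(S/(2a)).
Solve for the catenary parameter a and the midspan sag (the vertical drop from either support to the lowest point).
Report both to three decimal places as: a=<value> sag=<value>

seed: a₀ = √(S³/(24(L−S))) = √(85.562³/(24·27.551)) = 30.778474
iter 1: u=1.389965  f(a)=+2.787e+00  f'(a)=-2.161e+00  a ← 30.778474 − (+2.787e+00/-2.161e+00) = 32.068308
iter 2: u=1.334059  f(a)=+1.848e-01  f'(a)=-1.883e+00  a ← 32.068308 − (+1.848e-01/-1.883e+00) = 32.166438
iter 3: u=1.329989  f(a)=+9.397e-04  f'(a)=-1.864e+00  a ← 32.166438 − (+9.397e-04/-1.864e+00) = 32.166942
iter 4: u=1.329968  f(a)=+2.457e-08  f'(a)=-1.864e+00  a ← 32.166942 − (+2.457e-08/-1.864e+00) = 32.166942
iter 5: u=1.329968  f(a)=-1.421e-14  f'(a)=-1.864e+00  a ← 32.166942 − (-1.421e-14/-1.864e+00) = 32.166942
converged: |Δa| < 1e-12 after 5 iterations
sag = a·(cosh(S/(2a)) − 1) = 32.166942·(cosh(1.329968) − 1) = 32.897256
T_max/T_min = cosh(S/(2a)) = 2.022704

a=32.167 sag=32.897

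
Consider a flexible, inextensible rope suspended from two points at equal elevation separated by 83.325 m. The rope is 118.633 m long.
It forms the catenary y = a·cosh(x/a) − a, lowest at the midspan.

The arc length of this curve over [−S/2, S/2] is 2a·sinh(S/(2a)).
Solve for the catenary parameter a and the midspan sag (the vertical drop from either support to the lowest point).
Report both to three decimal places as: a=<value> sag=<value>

seed: a₀ = √(S³/(24(L−S))) = √(83.325³/(24·35.308)) = 26.128881
iter 1: u=1.594500  f(a)=+4.770e+00  f'(a)=-3.455e+00  a ← 26.128881 − (+4.770e+00/-3.455e+00) = 27.509413
iter 2: u=1.514482  f(a)=+4.041e-01  f'(a)=-2.892e+00  a ← 27.509413 − (+4.041e-01/-2.892e+00) = 27.649130
iter 3: u=1.506829  f(a)=+3.494e-03  f'(a)=-2.843e+00  a ← 27.649130 − (+3.494e-03/-2.843e+00) = 27.650359
iter 4: u=1.506762  f(a)=+2.661e-07  f'(a)=-2.842e+00  a ← 27.650359 − (+2.661e-07/-2.842e+00) = 27.650359
iter 5: u=1.506762  f(a)=+1.421e-14  f'(a)=-2.842e+00  a ← 27.650359 − (+1.421e-14/-2.842e+00) = 27.650359
converged: |Δa| < 1e-12 after 5 iterations
sag = a·(cosh(S/(2a)) − 1) = 27.650359·(cosh(1.506762) − 1) = 37.794194
T_max/T_min = cosh(S/(2a)) = 2.366861

a=27.650 sag=37.794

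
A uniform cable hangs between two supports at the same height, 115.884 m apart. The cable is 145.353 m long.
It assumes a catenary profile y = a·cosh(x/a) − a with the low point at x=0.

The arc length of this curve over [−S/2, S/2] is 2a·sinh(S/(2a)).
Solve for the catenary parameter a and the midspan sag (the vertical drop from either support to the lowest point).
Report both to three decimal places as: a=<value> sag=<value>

a=48.602 sag=38.828

seed: a₀ = √(S³/(24(L−S))) = √(115.884³/(24·29.469)) = 46.907998
iter 1: u=1.235226  f(a)=+2.332e+00  f'(a)=-1.459e+00  a ← 46.907998 − (+2.332e+00/-1.459e+00) = 48.506167
iter 2: u=1.194529  f(a)=+1.245e-01  f'(a)=-1.307e+00  a ← 48.506167 − (+1.245e-01/-1.307e+00) = 48.601396
iter 3: u=1.192188  f(a)=+3.989e-04  f'(a)=-1.299e+00  a ← 48.601396 − (+3.989e-04/-1.299e+00) = 48.601703
iter 4: u=1.192180  f(a)=+4.126e-09  f'(a)=-1.299e+00  a ← 48.601703 − (+4.126e-09/-1.299e+00) = 48.601703
iter 5: u=1.192180  f(a)=-2.842e-14  f'(a)=-1.299e+00  a ← 48.601703 − (-2.842e-14/-1.299e+00) = 48.601703
converged: |Δa| < 1e-12 after 5 iterations
sag = a·(cosh(S/(2a)) − 1) = 48.601703·(cosh(1.192180) − 1) = 38.828264
T_max/T_min = cosh(S/(2a)) = 1.798907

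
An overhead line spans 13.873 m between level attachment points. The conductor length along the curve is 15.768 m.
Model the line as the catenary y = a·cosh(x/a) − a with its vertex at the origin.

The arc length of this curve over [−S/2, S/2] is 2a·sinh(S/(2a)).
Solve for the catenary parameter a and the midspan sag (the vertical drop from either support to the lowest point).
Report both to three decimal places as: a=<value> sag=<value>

a=7.814 sag=3.286

seed: a₀ = √(S³/(24(L−S))) = √(13.873³/(24·1.895)) = 7.662057
iter 1: u=0.905305  f(a)=+7.919e-02  f'(a)=-5.364e-01  a ← 7.662057 − (+7.919e-02/-5.364e-01) = 7.809687
iter 2: u=0.888192  f(a)=+2.347e-03  f'(a)=-5.050e-01  a ← 7.809687 − (+2.347e-03/-5.050e-01) = 7.814334
iter 3: u=0.887664  f(a)=+2.200e-06  f'(a)=-5.041e-01  a ← 7.814334 − (+2.200e-06/-5.041e-01) = 7.814338
iter 4: u=0.887663  f(a)=+1.940e-12  f'(a)=-5.041e-01  a ← 7.814338 − (+1.940e-12/-5.041e-01) = 7.814338
converged: |Δa| < 1e-12 after 4 iterations
sag = a·(cosh(S/(2a)) − 1) = 7.814338·(cosh(0.887663) − 1) = 3.286172
T_max/T_min = cosh(S/(2a)) = 1.420531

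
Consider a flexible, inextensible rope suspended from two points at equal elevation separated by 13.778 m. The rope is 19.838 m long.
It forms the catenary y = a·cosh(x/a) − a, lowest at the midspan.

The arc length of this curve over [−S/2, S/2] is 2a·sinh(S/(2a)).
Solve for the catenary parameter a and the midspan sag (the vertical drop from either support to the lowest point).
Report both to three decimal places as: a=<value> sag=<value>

seed: a₀ = √(S³/(24(L−S))) = √(13.778³/(24·6.060)) = 4.240698
iter 1: u=1.624497  f(a)=+8.517e-01  f'(a)=-3.687e+00  a ← 4.240698 − (+8.517e-01/-3.687e+00) = 4.471716
iter 2: u=1.540572  f(a)=+7.455e-02  f'(a)=-3.067e+00  a ← 4.471716 − (+7.455e-02/-3.067e+00) = 4.496021
iter 3: u=1.532244  f(a)=+6.922e-04  f'(a)=-3.011e+00  a ← 4.496021 − (+6.922e-04/-3.011e+00) = 4.496251
iter 4: u=1.532165  f(a)=+6.090e-08  f'(a)=-3.010e+00  a ← 4.496251 − (+6.090e-08/-3.010e+00) = 4.496251
iter 5: u=1.532165  f(a)=+0.000e+00  f'(a)=-3.010e+00  a ← 4.496251 − (+0.000e+00/-3.010e+00) = 4.496251
converged: |Δa| < 1e-12 after 5 iterations
sag = a·(cosh(S/(2a)) − 1) = 4.496251·(cosh(1.532165) − 1) = 6.394242
T_max/T_min = cosh(S/(2a)) = 2.422127

a=4.496 sag=6.394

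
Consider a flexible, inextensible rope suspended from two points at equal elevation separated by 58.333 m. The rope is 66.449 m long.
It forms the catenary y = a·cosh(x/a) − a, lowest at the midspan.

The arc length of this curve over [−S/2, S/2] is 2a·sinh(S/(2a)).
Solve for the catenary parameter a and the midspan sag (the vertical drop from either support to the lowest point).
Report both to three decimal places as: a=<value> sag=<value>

a=32.568 sag=13.957

seed: a₀ = √(S³/(24(L−S))) = √(58.333³/(24·8.116)) = 31.922348
iter 1: u=0.913670  f(a)=+3.456e-01  f'(a)=-5.522e-01  a ← 31.922348 − (+3.456e-01/-5.522e-01) = 32.548136
iter 2: u=0.896104  f(a)=+1.042e-02  f'(a)=-5.194e-01  a ← 32.548136 − (+1.042e-02/-5.194e-01) = 32.568206
iter 3: u=0.895551  f(a)=+1.014e-05  f'(a)=-5.183e-01  a ← 32.568206 − (+1.014e-05/-5.183e-01) = 32.568225
iter 4: u=0.895551  f(a)=+9.592e-12  f'(a)=-5.183e-01  a ← 32.568225 − (+9.592e-12/-5.183e-01) = 32.568225
converged: |Δa| < 1e-12 after 4 iterations
sag = a·(cosh(S/(2a)) − 1) = 32.568225·(cosh(0.895551) − 1) = 13.956571
T_max/T_min = cosh(S/(2a)) = 1.428533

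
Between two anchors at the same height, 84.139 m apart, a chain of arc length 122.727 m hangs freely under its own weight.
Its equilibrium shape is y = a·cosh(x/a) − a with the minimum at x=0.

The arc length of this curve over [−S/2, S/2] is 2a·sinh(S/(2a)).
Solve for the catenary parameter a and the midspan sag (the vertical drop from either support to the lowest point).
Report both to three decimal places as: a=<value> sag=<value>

a=26.949 sag=40.071

seed: a₀ = √(S³/(24(L−S))) = √(84.139³/(24·38.588)) = 25.360877
iter 1: u=1.658835  f(a)=+5.671e+00  f'(a)=-3.967e+00  a ← 25.360877 − (+5.671e+00/-3.967e+00) = 26.790295
iter 2: u=1.570326  f(a)=+5.148e-01  f'(a)=-3.277e+00  a ← 26.790295 − (+5.148e-01/-3.277e+00) = 26.947383
iter 3: u=1.561172  f(a)=+5.177e-03  f'(a)=-3.211e+00  a ← 26.947383 − (+5.177e-03/-3.211e+00) = 26.948995
iter 4: u=1.561079  f(a)=+5.352e-07  f'(a)=-3.211e+00  a ← 26.948995 − (+5.352e-07/-3.211e+00) = 26.948996
iter 5: u=1.561079  f(a)=+0.000e+00  f'(a)=-3.211e+00  a ← 26.948996 − (+0.000e+00/-3.211e+00) = 26.948996
converged: |Δa| < 1e-12 after 5 iterations
sag = a·(cosh(S/(2a)) − 1) = 26.948996·(cosh(1.561079) − 1) = 40.071356
T_max/T_min = cosh(S/(2a)) = 2.486933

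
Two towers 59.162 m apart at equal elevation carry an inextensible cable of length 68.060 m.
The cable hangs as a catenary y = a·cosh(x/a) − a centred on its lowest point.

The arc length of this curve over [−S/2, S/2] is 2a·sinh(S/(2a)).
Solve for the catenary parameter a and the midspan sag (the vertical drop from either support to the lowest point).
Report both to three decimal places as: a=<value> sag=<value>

seed: a₀ = √(S³/(24(L−S))) = √(59.162³/(24·8.898)) = 31.139558
iter 1: u=0.949949  f(a)=+4.102e-01  f'(a)=-6.248e-01  a ← 31.139558 − (+4.102e-01/-6.248e-01) = 31.796160
iter 2: u=0.930332  f(a)=+1.333e-02  f'(a)=-5.847e-01  a ← 31.796160 − (+1.333e-02/-5.847e-01) = 31.818963
iter 3: u=0.929666  f(a)=+1.514e-05  f'(a)=-5.834e-01  a ← 31.818963 − (+1.514e-05/-5.834e-01) = 31.818989
iter 4: u=0.929665  f(a)=+1.955e-11  f'(a)=-5.834e-01  a ← 31.818989 − (+1.955e-11/-5.834e-01) = 31.818989
iter 5: u=0.929665  f(a)=-1.421e-14  f'(a)=-5.834e-01  a ← 31.818989 − (-1.421e-14/-5.834e-01) = 31.818989
converged: |Δa| < 1e-12 after 5 iterations
sag = a·(cosh(S/(2a)) − 1) = 31.818989·(cosh(0.929665) − 1) = 14.769518
T_max/T_min = cosh(S/(2a)) = 1.464173

a=31.819 sag=14.770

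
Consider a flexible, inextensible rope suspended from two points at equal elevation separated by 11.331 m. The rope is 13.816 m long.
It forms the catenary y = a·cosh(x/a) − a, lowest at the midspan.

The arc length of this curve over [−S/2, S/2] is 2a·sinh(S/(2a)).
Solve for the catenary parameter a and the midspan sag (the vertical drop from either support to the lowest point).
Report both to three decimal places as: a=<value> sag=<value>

seed: a₀ = √(S³/(24(L−S))) = √(11.331³/(24·2.485)) = 4.938938
iter 1: u=1.147109  f(a)=+1.687e-01  f'(a)=-1.145e+00  a ← 4.938938 − (+1.687e-01/-1.145e+00) = 5.086275
iter 2: u=1.113880  f(a)=+7.844e-03  f'(a)=-1.041e+00  a ← 5.086275 − (+7.844e-03/-1.041e+00) = 5.093811
iter 3: u=1.112232  f(a)=+1.879e-05  f'(a)=-1.036e+00  a ← 5.093811 − (+1.879e-05/-1.036e+00) = 5.093829
iter 4: u=1.112228  f(a)=+1.083e-10  f'(a)=-1.036e+00  a ← 5.093829 − (+1.083e-10/-1.036e+00) = 5.093829
iter 5: u=1.112228  f(a)=+0.000e+00  f'(a)=-1.036e+00  a ← 5.093829 − (+0.000e+00/-1.036e+00) = 5.093829
converged: |Δa| < 1e-12 after 5 iterations
sag = a·(cosh(S/(2a)) − 1) = 5.093829·(cosh(1.112228) − 1) = 3.489152
T_max/T_min = cosh(S/(2a)) = 1.684976

a=5.094 sag=3.489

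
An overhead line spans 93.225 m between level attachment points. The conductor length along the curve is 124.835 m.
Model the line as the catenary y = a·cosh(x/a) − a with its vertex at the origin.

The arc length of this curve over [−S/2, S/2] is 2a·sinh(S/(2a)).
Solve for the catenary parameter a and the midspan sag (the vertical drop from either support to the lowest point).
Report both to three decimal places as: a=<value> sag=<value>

a=34.227 sag=36.959

seed: a₀ = √(S³/(24(L−S))) = √(93.225³/(24·31.610)) = 32.679900
iter 1: u=1.426335  f(a)=+3.376e+00  f'(a)=-2.358e+00  a ← 32.679900 − (+3.376e+00/-2.358e+00) = 34.111606
iter 2: u=1.366470  f(a)=+2.345e-01  f'(a)=-2.041e+00  a ← 34.111606 − (+2.345e-01/-2.041e+00) = 34.226527
iter 3: u=1.361882  f(a)=+1.319e-03  f'(a)=-2.018e+00  a ← 34.226527 − (+1.319e-03/-2.018e+00) = 34.227181
iter 4: u=1.361856  f(a)=+4.220e-08  f'(a)=-2.018e+00  a ← 34.227181 − (+4.220e-08/-2.018e+00) = 34.227181
iter 5: u=1.361856  f(a)=-1.421e-14  f'(a)=-2.018e+00  a ← 34.227181 − (-1.421e-14/-2.018e+00) = 34.227181
converged: |Δa| < 1e-12 after 5 iterations
sag = a·(cosh(S/(2a)) − 1) = 34.227181·(cosh(1.361856) − 1) = 36.958802
T_max/T_min = cosh(S/(2a)) = 2.079809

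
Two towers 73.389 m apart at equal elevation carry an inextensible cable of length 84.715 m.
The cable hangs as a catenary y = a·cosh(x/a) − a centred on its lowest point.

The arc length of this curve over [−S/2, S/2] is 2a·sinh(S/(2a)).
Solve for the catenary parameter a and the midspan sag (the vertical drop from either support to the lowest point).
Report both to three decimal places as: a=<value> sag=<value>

seed: a₀ = √(S³/(24(L−S))) = √(73.389³/(24·11.326)) = 38.133139
iter 1: u=0.962273  f(a)=+5.361e-01  f'(a)=-6.509e-01  a ← 38.133139 − (+5.361e-01/-6.509e-01) = 38.956775
iter 2: u=0.941929  f(a)=+1.786e-02  f'(a)=-6.082e-01  a ← 38.956775 − (+1.786e-02/-6.082e-01) = 38.986143
iter 3: u=0.941219  f(a)=+2.134e-05  f'(a)=-6.067e-01  a ← 38.986143 − (+2.134e-05/-6.067e-01) = 38.986178
iter 4: u=0.941218  f(a)=+3.055e-11  f'(a)=-6.067e-01  a ← 38.986178 − (+3.055e-11/-6.067e-01) = 38.986178
iter 5: u=0.941218  f(a)=+0.000e+00  f'(a)=-6.067e-01  a ← 38.986178 − (+0.000e+00/-6.067e-01) = 38.986178
converged: |Δa| < 1e-12 after 5 iterations
sag = a·(cosh(S/(2a)) − 1) = 38.986178·(cosh(0.941218) − 1) = 18.581868
T_max/T_min = cosh(S/(2a)) = 1.476627

a=38.986 sag=18.582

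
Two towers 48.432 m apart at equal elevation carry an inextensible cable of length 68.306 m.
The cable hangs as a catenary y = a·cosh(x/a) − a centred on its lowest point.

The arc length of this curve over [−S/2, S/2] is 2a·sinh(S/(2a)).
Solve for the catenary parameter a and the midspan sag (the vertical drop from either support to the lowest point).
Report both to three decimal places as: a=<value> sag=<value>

a=16.305 sag=21.540

seed: a₀ = √(S³/(24(L−S))) = √(48.432³/(24·19.874)) = 15.432999
iter 1: u=1.569105  f(a)=+2.595e+00  f'(a)=-3.268e+00  a ← 15.432999 − (+2.595e+00/-3.268e+00) = 16.227066
iter 2: u=1.492322  f(a)=+2.137e-01  f'(a)=-2.750e+00  a ← 16.227066 − (+2.137e-01/-2.750e+00) = 16.304788
iter 3: u=1.485208  f(a)=+1.737e-03  f'(a)=-2.705e+00  a ← 16.304788 − (+1.737e-03/-2.705e+00) = 16.305430
iter 4: u=1.485149  f(a)=+1.169e-07  f'(a)=-2.705e+00  a ← 16.305430 − (+1.169e-07/-2.705e+00) = 16.305430
iter 5: u=1.485149  f(a)=-1.421e-14  f'(a)=-2.705e+00  a ← 16.305430 − (-1.421e-14/-2.705e+00) = 16.305430
converged: |Δa| < 1e-12 after 5 iterations
sag = a·(cosh(S/(2a)) − 1) = 16.305430·(cosh(1.485149) − 1) = 21.540236
T_max/T_min = cosh(S/(2a)) = 2.321047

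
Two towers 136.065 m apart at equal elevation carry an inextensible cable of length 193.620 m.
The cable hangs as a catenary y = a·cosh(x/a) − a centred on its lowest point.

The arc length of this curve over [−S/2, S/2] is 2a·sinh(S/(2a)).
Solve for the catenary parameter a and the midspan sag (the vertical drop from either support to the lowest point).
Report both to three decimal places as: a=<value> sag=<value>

seed: a₀ = √(S³/(24(L−S))) = √(136.065³/(24·57.555)) = 42.704387
iter 1: u=1.593103  f(a)=+7.761e+00  f'(a)=-3.445e+00  a ← 42.704387 − (+7.761e+00/-3.445e+00) = 44.957439
iter 2: u=1.513265  f(a)=+6.565e-01  f'(a)=-2.884e+00  a ← 44.957439 − (+6.565e-01/-2.884e+00) = 45.185045
iter 3: u=1.505642  f(a)=+5.657e-03  f'(a)=-2.835e+00  a ← 45.185045 − (+5.657e-03/-2.835e+00) = 45.187040
iter 4: u=1.505575  f(a)=+4.280e-07  f'(a)=-2.834e+00  a ← 45.187040 − (+4.280e-07/-2.834e+00) = 45.187040
iter 5: u=1.505575  f(a)=-2.842e-14  f'(a)=-2.834e+00  a ← 45.187040 − (-2.842e-14/-2.834e+00) = 45.187040
converged: |Δa| < 1e-12 after 5 iterations
sag = a·(cosh(S/(2a)) − 1) = 45.187040·(cosh(1.505575) − 1) = 61.649492
T_max/T_min = cosh(S/(2a)) = 2.364318

a=45.187 sag=61.649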